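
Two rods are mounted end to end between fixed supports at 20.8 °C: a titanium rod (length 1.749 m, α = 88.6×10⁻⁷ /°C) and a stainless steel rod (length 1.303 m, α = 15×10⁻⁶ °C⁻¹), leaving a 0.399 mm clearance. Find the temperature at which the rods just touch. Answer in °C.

T = 32.2 °C

Gap closes when ΔL₁ + ΔL₂ = 0.399 mm = 3.99×10⁻⁴ m
(α₁L₁ + α₂L₂)ΔT = g
α₁L₁ + α₂L₂ = 88.6×10⁻⁷×1.749 + 15×10⁻⁶×1.303 = 3.504114×10⁻⁵ m/K
ΔT = 3.99×10⁻⁴ / 3.504114×10⁻⁵ = 11.387 K
T = 20.8 + 11.387 = 32.187 °C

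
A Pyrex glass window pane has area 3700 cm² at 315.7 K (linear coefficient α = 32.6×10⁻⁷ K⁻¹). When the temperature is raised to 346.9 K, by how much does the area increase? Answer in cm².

ΔA = 0.753 cm²

Area coefficient ≈ 2α; |ΔT| = 31.2 K
ΔA = 2αA₀ΔT = 2(32.6×10⁻⁷)(3700)(31.2) = 0.753 cm²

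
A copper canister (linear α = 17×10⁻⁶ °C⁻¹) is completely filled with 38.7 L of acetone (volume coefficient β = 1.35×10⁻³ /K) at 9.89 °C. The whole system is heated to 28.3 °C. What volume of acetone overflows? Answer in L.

The canister also expands: β_container ≈ 3α = 5.1×10⁻⁵ /K
Net overflow = V₀(β_liq − 3α_cont)ΔT
β − 3α = 1.35×10⁻³ − 5.1×10⁻⁵ = 1.299×10⁻³ /K; ΔT = 18.41 K
ΔV = 38.7 × 1.299×10⁻³ × 18.41 = 0.925 L

0.925 L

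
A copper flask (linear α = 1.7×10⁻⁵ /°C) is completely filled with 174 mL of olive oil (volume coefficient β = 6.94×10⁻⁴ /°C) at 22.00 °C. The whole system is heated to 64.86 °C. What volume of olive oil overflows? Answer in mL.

The flask also expands: β_container ≈ 3α = 5.1×10⁻⁵ /K
Net overflow = V₀(β_liq − 3α_cont)ΔT
β − 3α = 6.94×10⁻⁴ − 5.1×10⁻⁵ = 6.43×10⁻⁴ /K; ΔT = 42.86 K
ΔV = 174 × 6.43×10⁻⁴ × 42.86 = 4.80 mL

4.80 mL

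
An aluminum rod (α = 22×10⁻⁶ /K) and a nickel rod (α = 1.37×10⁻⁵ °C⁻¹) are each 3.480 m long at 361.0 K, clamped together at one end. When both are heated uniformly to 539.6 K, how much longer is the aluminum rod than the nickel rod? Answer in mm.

ΔT = 178.6 K
aluminum: ΔL = 22×10⁻⁶ × 3.480 m × 178.6 = 1.3674×10⁻² m = 13.674 mm
nickel: ΔL = 1.37×10⁻⁵ × 3.480 m × 178.6 = 8.5149×10⁻³ m = 8.5149 mm
difference = 13.674 − 8.5149 = 5.1591 mm

5.16 mm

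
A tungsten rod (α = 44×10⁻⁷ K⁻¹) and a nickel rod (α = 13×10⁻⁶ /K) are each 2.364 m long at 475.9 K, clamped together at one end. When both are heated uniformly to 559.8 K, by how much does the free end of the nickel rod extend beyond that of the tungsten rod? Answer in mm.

1.71 mm

ΔT = 83.9 K
tungsten: ΔL = 44×10⁻⁷ × 2.364 m × 83.9 = 8.7269×10⁻⁴ m = 0.87269 mm
nickel: ΔL = 13×10⁻⁶ × 2.364 m × 83.9 = 2.5784×10⁻³ m = 2.5784 mm
difference = 2.5784 − 0.87269 = 1.70571 mm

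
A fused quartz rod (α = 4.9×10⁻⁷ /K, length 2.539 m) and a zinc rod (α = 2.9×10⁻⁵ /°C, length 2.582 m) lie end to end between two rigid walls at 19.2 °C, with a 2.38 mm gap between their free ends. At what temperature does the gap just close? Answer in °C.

T = 50.5 °C

α₁L₁ = 1.24411×10⁻⁶ m/K, α₂L₂ = 7.4878×10⁻⁵ m/K → total 7.612211×10⁻⁵ m/K
ΔT = g/(α₁L₁+α₂L₂) = 2.38×10⁻³ / 7.612211×10⁻⁵ = 31.266 K
T = 19.2 + 31.266 = 50.466 °C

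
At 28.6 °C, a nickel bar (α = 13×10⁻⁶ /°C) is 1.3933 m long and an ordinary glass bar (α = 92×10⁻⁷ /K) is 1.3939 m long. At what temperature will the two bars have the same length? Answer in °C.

T = 142.0 °C

L₁(1 + α₁ΔT) = L₂(1 + α₂ΔT) ⇒ ΔT = (L₂ − L₁)/(α₁L₁ − α₂L₂)
L₂ − L₁ = 1.3939 − 1.3933 = 6.00×10⁻⁴ m
α₁L₁ − α₂L₂ = 13×10⁻⁶×1.3933 − 92×10⁻⁷×1.3939 = 5.28902×10⁻⁶ m/K
ΔT = 6.00×10⁻⁴ / 5.28902×10⁻⁶ = 113.443 K
T = 28.6 + 113.443 = 142.043 °C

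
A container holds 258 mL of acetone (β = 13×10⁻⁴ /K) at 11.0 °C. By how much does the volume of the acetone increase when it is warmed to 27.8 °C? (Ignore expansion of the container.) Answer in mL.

|ΔT| = |27.8 − 11.0| = 16.8 K
ΔV = βV₀ΔT = (13×10⁻⁴)(258)(16.8) = 5.63 mL

ΔV = 5.63 mL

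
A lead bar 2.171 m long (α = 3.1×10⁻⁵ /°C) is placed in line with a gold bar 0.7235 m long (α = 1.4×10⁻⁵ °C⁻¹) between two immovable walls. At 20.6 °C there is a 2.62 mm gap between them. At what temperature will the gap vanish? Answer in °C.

T = 54.4 °C

Gap closes when ΔL₁ + ΔL₂ = 2.62 mm = 2.62×10⁻³ m
(α₁L₁ + α₂L₂)ΔT = g
α₁L₁ + α₂L₂ = 3.1×10⁻⁵×2.171 + 1.4×10⁻⁵×0.7235 = 7.743×10⁻⁵ m/K
ΔT = 2.62×10⁻³ / 7.743×10⁻⁵ = 33.837 K
T = 20.6 + 33.837 = 54.437 °C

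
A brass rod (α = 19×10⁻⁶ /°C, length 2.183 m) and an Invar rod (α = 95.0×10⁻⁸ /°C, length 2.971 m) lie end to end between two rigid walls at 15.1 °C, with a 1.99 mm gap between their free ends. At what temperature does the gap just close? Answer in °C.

T = 60.0 °C

α₁L₁ = 4.1477×10⁻⁵ m/K, α₂L₂ = 2.82245×10⁻⁶ m/K → total 4.429945×10⁻⁵ m/K
ΔT = g/(α₁L₁+α₂L₂) = 1.99×10⁻³ / 4.429945×10⁻⁵ = 44.922 K
T = 15.1 + 44.922 = 60.022 °C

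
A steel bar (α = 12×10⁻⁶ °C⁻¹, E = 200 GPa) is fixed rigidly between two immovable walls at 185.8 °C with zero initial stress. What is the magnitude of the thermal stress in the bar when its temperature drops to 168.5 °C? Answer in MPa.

σ = 41.5 MPa

Fully constrained: the free strain ε = αΔT is blocked, so σ = Eε = EαΔT.
|ΔT| = 17.3 K
σ = 200×10⁹ × 12×10⁻⁶ × 17.3 = 4.15×10⁷ Pa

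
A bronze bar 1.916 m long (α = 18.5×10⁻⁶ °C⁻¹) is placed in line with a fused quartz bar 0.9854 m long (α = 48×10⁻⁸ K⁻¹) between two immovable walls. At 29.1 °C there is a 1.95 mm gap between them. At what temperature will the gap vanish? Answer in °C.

Gap closes when ΔL₁ + ΔL₂ = 1.95 mm = 1.95×10⁻³ m
(α₁L₁ + α₂L₂)ΔT = g
α₁L₁ + α₂L₂ = 18.5×10⁻⁶×1.916 + 48×10⁻⁸×0.9854 = 3.5918992×10⁻⁵ m/K
ΔT = 1.95×10⁻³ / 3.5918992×10⁻⁵ = 54.289 K
T = 29.1 + 54.289 = 83.389 °C

T = 83.4 °C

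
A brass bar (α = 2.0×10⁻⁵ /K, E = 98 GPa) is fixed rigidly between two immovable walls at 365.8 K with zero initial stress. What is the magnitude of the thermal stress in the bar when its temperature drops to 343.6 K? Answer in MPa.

σ = 43.5 MPa

Fully constrained: the free strain ε = αΔT is blocked, so σ = Eε = EαΔT.
|ΔT| = 22.2 K
σ = 98.0×10⁹ × 2.0×10⁻⁵ × 22.2 = 4.35×10⁷ Pa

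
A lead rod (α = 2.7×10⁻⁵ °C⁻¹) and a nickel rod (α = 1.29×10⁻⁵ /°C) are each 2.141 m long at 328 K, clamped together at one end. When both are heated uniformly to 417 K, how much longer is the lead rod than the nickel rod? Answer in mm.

2.69 mm

ΔT = 89 K
lead: ΔL = 2.7×10⁻⁵ × 2.141 m × 89 = 5.1448×10⁻³ m = 5.1448 mm
nickel: ΔL = 1.29×10⁻⁵ × 2.141 m × 89 = 2.4581×10⁻³ m = 2.4581 mm
difference = 5.1448 − 2.4581 = 2.6867 mm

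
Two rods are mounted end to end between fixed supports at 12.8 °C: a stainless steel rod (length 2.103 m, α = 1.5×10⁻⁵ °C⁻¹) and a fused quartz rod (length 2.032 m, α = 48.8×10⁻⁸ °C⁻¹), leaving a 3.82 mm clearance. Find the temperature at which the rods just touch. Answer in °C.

Gap closes when ΔL₁ + ΔL₂ = 3.82 mm = 3.82×10⁻³ m
(α₁L₁ + α₂L₂)ΔT = g
α₁L₁ + α₂L₂ = 1.5×10⁻⁵×2.103 + 48.8×10⁻⁸×2.032 = 3.2536616×10⁻⁵ m/K
ΔT = 3.82×10⁻³ / 3.2536616×10⁻⁵ = 117.41 K
T = 12.8 + 117.41 = 130.21 °C

T = 130 °C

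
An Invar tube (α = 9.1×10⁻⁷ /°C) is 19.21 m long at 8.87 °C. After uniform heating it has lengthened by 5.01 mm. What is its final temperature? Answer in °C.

T = 295 °C

ΔL = αL₀ΔT ⇒ ΔT = ΔL / (αL₀)
ΔT = 5.01×10⁻³ m / (9.1×10⁻⁷ × 19.21 m) = 286.60 K
T = 8.87 + 286.60 = 295.47 °C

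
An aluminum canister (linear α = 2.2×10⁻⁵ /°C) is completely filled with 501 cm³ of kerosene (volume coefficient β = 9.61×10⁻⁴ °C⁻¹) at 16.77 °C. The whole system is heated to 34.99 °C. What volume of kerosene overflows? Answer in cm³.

8.17 cm³

The canister also expands: β_container ≈ 3α = 6.6×10⁻⁵ /K
Net overflow = V₀(β_liq − 3α_cont)ΔT
β − 3α = 9.61×10⁻⁴ − 6.6×10⁻⁵ = 8.95×10⁻⁴ /K; ΔT = 18.22 K
ΔV = 501 × 8.95×10⁻⁴ × 18.22 = 8.17 cm³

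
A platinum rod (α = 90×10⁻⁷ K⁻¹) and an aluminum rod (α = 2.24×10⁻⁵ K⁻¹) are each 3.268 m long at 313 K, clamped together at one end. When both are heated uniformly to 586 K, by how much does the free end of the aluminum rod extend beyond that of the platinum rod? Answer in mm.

12.0 mm

ΔT = 273 K
platinum: ΔL = 90×10⁻⁷ × 3.268 m × 273 = 8.0295×10⁻³ m = 8.0295 mm
aluminum: ΔL = 2.24×10⁻⁵ × 3.268 m × 273 = 1.9984×10⁻² m = 19.984 mm
difference = 19.984 − 8.0295 = 11.9545 mm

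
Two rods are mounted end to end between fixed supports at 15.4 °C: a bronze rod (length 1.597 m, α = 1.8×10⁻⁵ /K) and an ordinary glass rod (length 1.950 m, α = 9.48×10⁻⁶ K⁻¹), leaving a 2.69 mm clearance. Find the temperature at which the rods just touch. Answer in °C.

Gap closes when ΔL₁ + ΔL₂ = 2.69 mm = 2.69×10⁻³ m
(α₁L₁ + α₂L₂)ΔT = g
α₁L₁ + α₂L₂ = 1.8×10⁻⁵×1.597 + 9.48×10⁻⁶×1.950 = 4.7232×10⁻⁵ m/K
ΔT = 2.69×10⁻³ / 4.7232×10⁻⁵ = 56.953 K
T = 15.4 + 56.953 = 72.353 °C

T = 72.4 °C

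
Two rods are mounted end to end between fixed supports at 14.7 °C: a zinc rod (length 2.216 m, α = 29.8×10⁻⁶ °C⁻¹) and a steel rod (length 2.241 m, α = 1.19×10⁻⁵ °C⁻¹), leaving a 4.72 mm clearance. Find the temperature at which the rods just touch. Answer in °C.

T = 65.6 °C

Gap closes when ΔL₁ + ΔL₂ = 4.72 mm = 4.72×10⁻³ m
(α₁L₁ + α₂L₂)ΔT = g
α₁L₁ + α₂L₂ = 29.8×10⁻⁶×2.216 + 1.19×10⁻⁵×2.241 = 9.27047×10⁻⁵ m/K
ΔT = 4.72×10⁻³ / 9.27047×10⁻⁵ = 50.914 K
T = 14.7 + 50.914 = 65.614 °C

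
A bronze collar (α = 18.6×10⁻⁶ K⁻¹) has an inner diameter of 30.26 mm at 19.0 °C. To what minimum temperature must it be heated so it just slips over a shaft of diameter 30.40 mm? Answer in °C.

Required Δd = 30.40 − 30.26 = 0.14 mm
Δd = αd₀ΔT ⇒ ΔT = Δd/(αd₀) = 0.14 / (18.6×10⁻⁶ × 30.26) = 248.74 K
T_min = 19.0 + 248.74 = 267.74 °C

T = 268 °C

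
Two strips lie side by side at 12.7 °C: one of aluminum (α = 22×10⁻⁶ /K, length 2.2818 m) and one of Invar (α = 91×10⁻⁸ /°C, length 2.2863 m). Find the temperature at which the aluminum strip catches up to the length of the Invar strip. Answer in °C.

T = 106.2 °C

Equal length when α₁L₁ΔT − α₂L₂ΔT = L₂ − L₁ = 4.50×10⁻³ m
α₁L₁ = 5.01996×10⁻⁵, α₂L₂ = 2.080533×10⁻⁶ → Δ(αL) = 4.8119067×10⁻⁵ m/K
ΔT = 4.50×10⁻³ / 4.8119067×10⁻⁵ = 93.518 K, so T = 12.7 + 93.518 = 106.218 °C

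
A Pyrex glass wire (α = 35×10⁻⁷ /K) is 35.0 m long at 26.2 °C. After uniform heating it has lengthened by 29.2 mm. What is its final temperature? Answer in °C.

T = 265 °C

ΔL = αL₀ΔT ⇒ ΔT = ΔL / (αL₀)
ΔT = 29.2×10⁻³ m / (35×10⁻⁷ × 35.0 m) = 238.37 K
T = 26.2 + 238.37 = 264.57 °C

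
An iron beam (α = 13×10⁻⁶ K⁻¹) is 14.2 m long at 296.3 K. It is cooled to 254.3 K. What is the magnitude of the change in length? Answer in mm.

|ΔT| = |254.3 − 296.3| = 42.0 K
ΔL = αL₀ΔT = (13×10⁻⁶)(14.2)(42.0) = 7.75×10⁻³ m

ΔL = 7.75 mm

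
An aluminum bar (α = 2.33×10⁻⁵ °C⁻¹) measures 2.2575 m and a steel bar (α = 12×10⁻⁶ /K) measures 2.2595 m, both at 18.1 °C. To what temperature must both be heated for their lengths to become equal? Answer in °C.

T = 96.58 °C

Equal length when α₁L₁ΔT − α₂L₂ΔT = L₂ − L₁ = 2.00×10⁻³ m
α₁L₁ = 5.259975×10⁻⁵, α₂L₂ = 2.7114×10⁻⁵ → Δ(αL) = 2.548575×10⁻⁵ m/K
ΔT = 2.00×10⁻³ / 2.548575×10⁻⁵ = 78.4752 K, so T = 18.1 + 78.4752 = 96.5752 °C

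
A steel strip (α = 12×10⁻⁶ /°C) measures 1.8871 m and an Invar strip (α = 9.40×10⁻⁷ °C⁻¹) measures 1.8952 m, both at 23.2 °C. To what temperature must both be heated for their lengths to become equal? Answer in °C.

T = 411.4 °C

L₁(1 + α₁ΔT) = L₂(1 + α₂ΔT) ⇒ ΔT = (L₂ − L₁)/(α₁L₁ − α₂L₂)
L₂ − L₁ = 1.8952 − 1.8871 = 8.10×10⁻³ m
α₁L₁ − α₂L₂ = 12×10⁻⁶×1.8871 − 9.40×10⁻⁷×1.8952 = 2.0863712×10⁻⁵ m/K
ΔT = 8.10×10⁻³ / 2.0863712×10⁻⁵ = 388.234 K
T = 23.2 + 388.234 = 411.434 °C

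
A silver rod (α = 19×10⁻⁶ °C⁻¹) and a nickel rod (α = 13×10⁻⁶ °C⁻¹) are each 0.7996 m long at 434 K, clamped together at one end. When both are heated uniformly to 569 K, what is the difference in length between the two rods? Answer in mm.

ΔT = 135 K
silver: ΔL = 19×10⁻⁶ × 0.7996 m × 135 = 2.0510×10⁻³ m = 2.0510 mm
nickel: ΔL = 13×10⁻⁶ × 0.7996 m × 135 = 1.4033×10⁻³ m = 1.4033 mm
difference = 2.0510 − 1.4033 = 0.6477 mm

0.648 mm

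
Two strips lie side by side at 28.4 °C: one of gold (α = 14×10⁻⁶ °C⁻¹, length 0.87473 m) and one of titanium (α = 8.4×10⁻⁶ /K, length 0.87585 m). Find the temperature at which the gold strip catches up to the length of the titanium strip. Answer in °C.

T = 257.5 °C

L₁(1 + α₁ΔT) = L₂(1 + α₂ΔT) ⇒ ΔT = (L₂ − L₁)/(α₁L₁ − α₂L₂)
L₂ − L₁ = 0.87585 − 0.87473 = 1.12×10⁻³ m
α₁L₁ − α₂L₂ = 14×10⁻⁶×0.87473 − 8.4×10⁻⁶×0.87585 = 4.88908×10⁻⁶ m/K
ΔT = 1.12×10⁻³ / 4.88908×10⁻⁶ = 229.082 K
T = 28.4 + 229.082 = 257.482 °C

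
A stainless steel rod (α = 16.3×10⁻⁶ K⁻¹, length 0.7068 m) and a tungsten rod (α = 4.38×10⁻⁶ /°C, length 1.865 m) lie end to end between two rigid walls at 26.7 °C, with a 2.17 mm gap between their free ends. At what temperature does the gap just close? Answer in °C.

α₁L₁ = 1.152084×10⁻⁵ m/K, α₂L₂ = 8.1687×10⁻⁶ m/K → total 1.968954×10⁻⁵ m/K
ΔT = g/(α₁L₁+α₂L₂) = 2.17×10⁻³ / 1.968954×10⁻⁵ = 110.21 K
T = 26.7 + 110.21 = 136.91 °C

T = 137 °C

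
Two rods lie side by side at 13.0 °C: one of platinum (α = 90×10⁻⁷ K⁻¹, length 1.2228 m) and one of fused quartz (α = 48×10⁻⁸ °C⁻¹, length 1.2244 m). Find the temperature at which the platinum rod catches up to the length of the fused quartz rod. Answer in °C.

T = 166.6 °C

Equal length when α₁L₁ΔT − α₂L₂ΔT = L₂ − L₁ = 1.60×10⁻³ m
α₁L₁ = 1.10052×10⁻⁵, α₂L₂ = 5.87712×10⁻⁷ → Δ(αL) = 1.0417488×10⁻⁵ m/K
ΔT = 1.60×10⁻³ / 1.0417488×10⁻⁵ = 153.588 K, so T = 13.0 + 153.588 = 166.588 °C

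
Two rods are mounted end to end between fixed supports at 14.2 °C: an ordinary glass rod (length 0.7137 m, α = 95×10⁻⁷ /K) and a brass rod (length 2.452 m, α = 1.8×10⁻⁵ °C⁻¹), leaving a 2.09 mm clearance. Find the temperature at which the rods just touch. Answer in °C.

α₁L₁ = 6.78015×10⁻⁶ m/K, α₂L₂ = 4.4136×10⁻⁵ m/K → total 5.091615×10⁻⁵ m/K
ΔT = g/(α₁L₁+α₂L₂) = 2.09×10⁻³ / 5.091615×10⁻⁵ = 41.048 K
T = 14.2 + 41.048 = 55.248 °C

T = 55.2 °C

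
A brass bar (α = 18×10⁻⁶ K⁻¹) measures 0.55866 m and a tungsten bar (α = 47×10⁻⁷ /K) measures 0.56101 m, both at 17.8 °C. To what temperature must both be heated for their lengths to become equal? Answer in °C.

L₁(1 + α₁ΔT) = L₂(1 + α₂ΔT) ⇒ ΔT = (L₂ − L₁)/(α₁L₁ − α₂L₂)
L₂ − L₁ = 0.56101 − 0.55866 = 2.35×10⁻³ m
α₁L₁ − α₂L₂ = 18×10⁻⁶×0.55866 − 47×10⁻⁷×0.56101 = 7.419133×10⁻⁶ m/K
ΔT = 2.35×10⁻³ / 7.419133×10⁻⁶ = 316.749 K
T = 17.8 + 316.749 = 334.549 °C

T = 334.5 °C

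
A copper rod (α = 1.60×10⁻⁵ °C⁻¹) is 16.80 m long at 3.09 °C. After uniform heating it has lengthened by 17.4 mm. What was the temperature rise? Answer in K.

ΔT = 64.7 K

ΔL = αL₀ΔT ⇒ ΔT = ΔL / (αL₀)
ΔT = 17.4×10⁻³ m / (1.60×10⁻⁵ × 16.80 m) = 64.732 K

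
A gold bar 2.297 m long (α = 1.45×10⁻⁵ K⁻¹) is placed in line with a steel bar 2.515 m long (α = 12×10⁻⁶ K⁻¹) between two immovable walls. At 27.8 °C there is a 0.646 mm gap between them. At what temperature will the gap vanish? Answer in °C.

Gap closes when ΔL₁ + ΔL₂ = 0.646 mm = 6.46×10⁻⁴ m
(α₁L₁ + α₂L₂)ΔT = g
α₁L₁ + α₂L₂ = 1.45×10⁻⁵×2.297 + 12×10⁻⁶×2.515 = 6.34865×10⁻⁵ m/K
ΔT = 6.46×10⁻⁴ / 6.34865×10⁻⁵ = 10.175 K
T = 27.8 + 10.175 = 37.975 °C

T = 38.0 °C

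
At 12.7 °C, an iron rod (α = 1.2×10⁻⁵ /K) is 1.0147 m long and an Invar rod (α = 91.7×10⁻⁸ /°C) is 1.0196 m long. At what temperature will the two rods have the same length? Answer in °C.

Equal length when α₁L₁ΔT − α₂L₂ΔT = L₂ − L₁ = 4.90×10⁻³ m
α₁L₁ = 1.21764×10⁻⁵, α₂L₂ = 9.349732×10⁻⁷ → Δ(αL) = 1.12414268×10⁻⁵ m/K
ΔT = 4.90×10⁻³ / 1.12414268×10⁻⁵ = 435.888 K, so T = 12.7 + 435.888 = 448.588 °C

T = 448.6 °C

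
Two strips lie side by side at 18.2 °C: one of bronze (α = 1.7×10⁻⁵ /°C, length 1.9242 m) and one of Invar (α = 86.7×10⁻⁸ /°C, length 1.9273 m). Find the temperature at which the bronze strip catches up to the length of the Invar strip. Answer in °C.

Equal length when α₁L₁ΔT − α₂L₂ΔT = L₂ − L₁ = 3.10×10⁻³ m
α₁L₁ = 3.27114×10⁻⁵, α₂L₂ = 1.6709691×10⁻⁶ → Δ(αL) = 3.10404309×10⁻⁵ m/K
ΔT = 3.10×10⁻³ / 3.10404309×10⁻⁵ = 99.870 K, so T = 18.2 + 99.870 = 118.070 °C

T = 118.1 °C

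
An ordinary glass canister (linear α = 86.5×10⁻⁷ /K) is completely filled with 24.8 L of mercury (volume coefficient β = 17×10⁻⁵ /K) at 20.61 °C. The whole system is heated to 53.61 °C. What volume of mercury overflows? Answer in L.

0.118 L

The canister also expands: β_container ≈ 3α = 2.595×10⁻⁵ /K
Net overflow = V₀(β_liq − 3α_cont)ΔT
β − 3α = 1.70×10⁻⁴ − 2.595×10⁻⁵ = 1.4405×10⁻⁴ /K; ΔT = 33.00 K
ΔV = 24.8 × 1.4405×10⁻⁴ × 33.00 = 0.118 L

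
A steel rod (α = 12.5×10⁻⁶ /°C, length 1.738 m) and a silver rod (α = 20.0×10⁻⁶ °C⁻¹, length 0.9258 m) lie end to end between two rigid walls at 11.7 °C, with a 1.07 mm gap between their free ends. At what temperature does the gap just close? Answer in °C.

T = 38.3 °C

Gap closes when ΔL₁ + ΔL₂ = 1.07 mm = 1.07×10⁻³ m
(α₁L₁ + α₂L₂)ΔT = g
α₁L₁ + α₂L₂ = 12.5×10⁻⁶×1.738 + 20.0×10⁻⁶×0.9258 = 4.0241×10⁻⁵ m/K
ΔT = 1.07×10⁻³ / 4.0241×10⁻⁵ = 26.590 K
T = 11.7 + 26.590 = 38.290 °C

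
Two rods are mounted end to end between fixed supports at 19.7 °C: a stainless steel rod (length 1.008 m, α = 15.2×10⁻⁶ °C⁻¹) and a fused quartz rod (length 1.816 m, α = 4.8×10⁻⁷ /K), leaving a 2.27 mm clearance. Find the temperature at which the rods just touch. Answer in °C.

Gap closes when ΔL₁ + ΔL₂ = 2.27 mm = 2.27×10⁻³ m
(α₁L₁ + α₂L₂)ΔT = g
α₁L₁ + α₂L₂ = 15.2×10⁻⁶×1.008 + 4.8×10⁻⁷×1.816 = 1.619328×10⁻⁵ m/K
ΔT = 2.27×10⁻³ / 1.619328×10⁻⁵ = 140.18 K
T = 19.7 + 140.18 = 159.88 °C

T = 160 °C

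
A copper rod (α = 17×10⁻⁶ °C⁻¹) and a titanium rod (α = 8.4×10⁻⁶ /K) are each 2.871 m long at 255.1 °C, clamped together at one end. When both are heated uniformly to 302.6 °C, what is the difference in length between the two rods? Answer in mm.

ΔT = 47.5 K
copper: ΔL = 17×10⁻⁶ × 2.871 m × 47.5 = 2.3183×10⁻³ m = 2.3183 mm
titanium: ΔL = 8.4×10⁻⁶ × 2.871 m × 47.5 = 1.1455×10⁻³ m = 1.1455 mm
difference = 2.3183 − 1.1455 = 1.1728 mm

1.17 mm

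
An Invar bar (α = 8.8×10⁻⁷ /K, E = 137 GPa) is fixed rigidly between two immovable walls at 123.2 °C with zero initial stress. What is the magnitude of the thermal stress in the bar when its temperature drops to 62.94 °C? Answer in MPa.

σ = 7.26 MPa

Fully constrained: the free strain ε = αΔT is blocked, so σ = Eε = EαΔT.
|ΔT| = 60.26 K
σ = 137×10⁹ × 8.8×10⁻⁷ × 60.26 = 7.26×10⁶ Pa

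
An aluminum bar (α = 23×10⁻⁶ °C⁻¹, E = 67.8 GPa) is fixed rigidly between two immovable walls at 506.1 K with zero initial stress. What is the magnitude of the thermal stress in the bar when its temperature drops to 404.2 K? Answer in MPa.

Fully constrained: the free strain ε = αΔT is blocked, so σ = Eε = EαΔT.
|ΔT| = 101.9 K
σ = 67.8×10⁹ × 23×10⁻⁶ × 101.9 = 1.59×10⁸ Pa

σ = 159 MPa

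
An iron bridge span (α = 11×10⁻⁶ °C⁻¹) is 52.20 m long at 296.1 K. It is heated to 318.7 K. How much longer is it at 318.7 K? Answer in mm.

ΔL = 13.0 mm

|ΔT| = |318.7 − 296.1| = 22.6 K
ΔL = αL₀ΔT = (11×10⁻⁶)(52.20)(22.6) = 1.30×10⁻² m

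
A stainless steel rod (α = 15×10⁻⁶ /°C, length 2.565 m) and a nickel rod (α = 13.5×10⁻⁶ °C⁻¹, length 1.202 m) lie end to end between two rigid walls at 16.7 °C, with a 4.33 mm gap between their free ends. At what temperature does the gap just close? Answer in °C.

T = 95.9 °C

α₁L₁ = 3.8475×10⁻⁵ m/K, α₂L₂ = 1.6227×10⁻⁵ m/K → total 5.4702×10⁻⁵ m/K
ΔT = g/(α₁L₁+α₂L₂) = 4.33×10⁻³ / 5.4702×10⁻⁵ = 79.156 K
T = 16.7 + 79.156 = 95.856 °C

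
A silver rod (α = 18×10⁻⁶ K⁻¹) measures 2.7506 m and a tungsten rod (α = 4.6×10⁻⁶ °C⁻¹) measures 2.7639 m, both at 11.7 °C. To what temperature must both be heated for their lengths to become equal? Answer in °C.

T = 373.1 °C

L₁(1 + α₁ΔT) = L₂(1 + α₂ΔT) ⇒ ΔT = (L₂ − L₁)/(α₁L₁ − α₂L₂)
L₂ − L₁ = 2.7639 − 2.7506 = 1.33×10⁻² m
α₁L₁ − α₂L₂ = 18×10⁻⁶×2.7506 − 4.6×10⁻⁶×2.7639 = 3.679686×10⁻⁵ m/K
ΔT = 1.33×10⁻² / 3.679686×10⁻⁵ = 361.444 K
T = 11.7 + 361.444 = 373.144 °C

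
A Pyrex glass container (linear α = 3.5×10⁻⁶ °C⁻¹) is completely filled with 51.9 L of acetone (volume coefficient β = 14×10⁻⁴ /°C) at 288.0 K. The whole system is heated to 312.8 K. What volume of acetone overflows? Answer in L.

1.79 L

The container also expands: β_container ≈ 3α = 1.05×10⁻⁵ /K
Net overflow = V₀(β_liq − 3α_cont)ΔT
β − 3α = 1.40×10⁻³ − 1.05×10⁻⁵ = 1.3895×10⁻³ /K; ΔT = 24.8 K
ΔV = 51.9 × 1.3895×10⁻³ × 24.8 = 1.79 L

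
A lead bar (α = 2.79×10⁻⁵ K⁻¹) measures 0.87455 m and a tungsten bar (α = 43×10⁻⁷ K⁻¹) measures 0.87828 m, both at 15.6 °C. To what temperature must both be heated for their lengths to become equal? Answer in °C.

T = 196.5 °C

Equal length when α₁L₁ΔT − α₂L₂ΔT = L₂ − L₁ = 3.73×10⁻³ m
α₁L₁ = 2.4399945×10⁻⁵, α₂L₂ = 3.776604×10⁻⁶ → Δ(αL) = 2.0623341×10⁻⁵ m/K
ΔT = 3.73×10⁻³ / 2.0623341×10⁻⁵ = 180.863 K, so T = 15.6 + 180.863 = 196.463 °C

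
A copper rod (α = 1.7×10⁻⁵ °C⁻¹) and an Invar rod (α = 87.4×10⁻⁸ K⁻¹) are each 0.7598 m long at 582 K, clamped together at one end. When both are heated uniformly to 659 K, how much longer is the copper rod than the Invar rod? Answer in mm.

0.943 mm

ΔT = 77 K
copper: ΔL = 1.7×10⁻⁵ × 0.7598 m × 77 = 9.9458×10⁻⁴ m = 0.99458 mm
Invar: ΔL = 87.4×10⁻⁸ × 0.7598 m × 77 = 5.1133×10⁻⁵ m = 0.051133 mm
difference = 0.99458 − 0.051133 = 0.943447 mm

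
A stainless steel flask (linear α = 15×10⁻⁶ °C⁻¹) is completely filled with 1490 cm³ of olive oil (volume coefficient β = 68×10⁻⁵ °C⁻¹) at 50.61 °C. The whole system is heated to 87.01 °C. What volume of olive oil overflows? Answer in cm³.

The flask also expands: β_container ≈ 3α = 4.5×10⁻⁵ /K
Net overflow = V₀(β_liq − 3α_cont)ΔT
β − 3α = 6.80×10⁻⁴ − 4.5×10⁻⁵ = 6.35×10⁻⁴ /K; ΔT = 36.40 K
ΔV = 1490 × 6.35×10⁻⁴ × 36.40 = 34.4 cm³

34.4 cm³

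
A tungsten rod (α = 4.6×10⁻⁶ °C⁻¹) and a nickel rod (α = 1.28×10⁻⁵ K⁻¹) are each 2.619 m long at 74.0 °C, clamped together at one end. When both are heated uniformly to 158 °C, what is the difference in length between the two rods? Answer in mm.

ΔT = 84.0 K
tungsten: ΔL = 4.6×10⁻⁶ × 2.619 m × 84.0 = 1.0120×10⁻³ m = 1.0120 mm
nickel: ΔL = 1.28×10⁻⁵ × 2.619 m × 84.0 = 2.8159×10⁻³ m = 2.8159 mm
difference = 2.8159 − 1.0120 = 1.8039 mm

1.80 mm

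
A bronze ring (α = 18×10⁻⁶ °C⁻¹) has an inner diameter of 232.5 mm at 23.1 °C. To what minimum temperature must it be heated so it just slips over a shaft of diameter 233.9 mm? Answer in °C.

Required Δd = 233.9 − 232.5 = 1.4 mm
Δd = αd₀ΔT ⇒ ΔT = Δd/(αd₀) = 1.4 / (18×10⁻⁶ × 232.5) = 334.53 K
T_min = 23.1 + 334.53 = 357.63 °C

T = 358 °C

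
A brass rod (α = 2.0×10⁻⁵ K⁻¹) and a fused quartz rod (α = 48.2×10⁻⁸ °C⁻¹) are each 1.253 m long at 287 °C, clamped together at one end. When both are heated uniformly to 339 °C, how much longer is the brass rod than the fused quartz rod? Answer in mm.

1.27 mm

ΔT = 52 K
brass: ΔL = 2.0×10⁻⁵ × 1.253 m × 52 = 1.3031×10⁻³ m = 1.3031 mm
fused quartz: ΔL = 48.2×10⁻⁸ × 1.253 m × 52 = 3.1405×10⁻⁵ m = 0.031405 mm
difference = 1.3031 − 0.031405 = 1.271695 mm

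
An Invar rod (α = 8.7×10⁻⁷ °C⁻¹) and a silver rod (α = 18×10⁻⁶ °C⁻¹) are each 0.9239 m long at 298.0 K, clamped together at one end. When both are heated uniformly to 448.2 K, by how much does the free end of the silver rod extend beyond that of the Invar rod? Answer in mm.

ΔT = 150.2 K
Invar: ΔL = 8.7×10⁻⁷ × 0.9239 m × 150.2 = 1.2073×10⁻⁴ m = 0.12073 mm
silver: ΔL = 18×10⁻⁶ × 0.9239 m × 150.2 = 2.4979×10⁻³ m = 2.4979 mm
difference = 2.4979 − 0.12073 = 2.37717 mm

2.38 mm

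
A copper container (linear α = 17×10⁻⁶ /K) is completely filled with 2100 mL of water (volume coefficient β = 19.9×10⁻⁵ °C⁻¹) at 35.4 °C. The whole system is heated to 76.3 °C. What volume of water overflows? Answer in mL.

12.7 mL

The container also expands: β_container ≈ 3α = 5.1×10⁻⁵ /K
Net overflow = V₀(β_liq − 3α_cont)ΔT
β − 3α = 1.99×10⁻⁴ − 5.1×10⁻⁵ = 1.48×10⁻⁴ /K; ΔT = 40.9 K
ΔV = 2100 × 1.48×10⁻⁴ × 40.9 = 12.7 mL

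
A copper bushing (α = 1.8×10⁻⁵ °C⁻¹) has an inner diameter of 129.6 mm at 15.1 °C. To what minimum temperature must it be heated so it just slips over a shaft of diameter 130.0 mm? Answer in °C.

T = 187 °C

Required Δd = 130.0 − 129.6 = 0.4 mm
Δd = αd₀ΔT ⇒ ΔT = Δd/(αd₀) = 0.4 / (1.8×10⁻⁵ × 129.6) = 171.47 K
T_min = 15.1 + 171.47 = 186.57 °C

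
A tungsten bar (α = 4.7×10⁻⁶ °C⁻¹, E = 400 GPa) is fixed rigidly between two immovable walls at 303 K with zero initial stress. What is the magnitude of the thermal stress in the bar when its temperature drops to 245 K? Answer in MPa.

Fully constrained: the free strain ε = αΔT is blocked, so σ = Eε = EαΔT.
|ΔT| = 58 K
σ = 400×10⁹ × 4.7×10⁻⁶ × 58 = 1.09×10⁸ Pa

σ = 109 MPa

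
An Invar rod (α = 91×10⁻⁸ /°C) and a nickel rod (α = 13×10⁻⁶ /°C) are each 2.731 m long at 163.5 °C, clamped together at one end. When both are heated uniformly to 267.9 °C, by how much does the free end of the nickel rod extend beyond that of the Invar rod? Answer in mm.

3.45 mm

ΔT = 104.4 K
Invar: ΔL = 91×10⁻⁸ × 2.731 m × 104.4 = 2.5946×10⁻⁴ m = 0.25946 mm
nickel: ΔL = 13×10⁻⁶ × 2.731 m × 104.4 = 3.7065×10⁻³ m = 3.7065 mm
difference = 3.7065 − 0.25946 = 3.44704 mm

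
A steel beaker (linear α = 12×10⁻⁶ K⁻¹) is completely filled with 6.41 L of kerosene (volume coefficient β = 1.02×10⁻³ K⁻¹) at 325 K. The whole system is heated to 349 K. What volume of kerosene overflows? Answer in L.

0.151 L

The beaker also expands: β_container ≈ 3α = 3.6×10⁻⁵ /K
Net overflow = V₀(β_liq − 3α_cont)ΔT
β − 3α = 1.02×10⁻³ − 3.6×10⁻⁵ = 9.84×10⁻⁴ /K; ΔT = 24 K
ΔV = 6.41 × 9.84×10⁻⁴ × 24 = 0.151 L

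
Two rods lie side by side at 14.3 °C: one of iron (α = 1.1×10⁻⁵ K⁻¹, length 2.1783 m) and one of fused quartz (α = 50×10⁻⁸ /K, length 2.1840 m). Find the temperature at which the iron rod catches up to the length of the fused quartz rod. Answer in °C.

T = 263.5 °C

Equal length when α₁L₁ΔT − α₂L₂ΔT = L₂ − L₁ = 5.70×10⁻³ m
α₁L₁ = 2.39613×10⁻⁵, α₂L₂ = 1.092×10⁻⁶ → Δ(αL) = 2.28693×10⁻⁵ m/K
ΔT = 5.70×10⁻³ / 2.28693×10⁻⁵ = 249.242 K, so T = 14.3 + 249.242 = 263.542 °C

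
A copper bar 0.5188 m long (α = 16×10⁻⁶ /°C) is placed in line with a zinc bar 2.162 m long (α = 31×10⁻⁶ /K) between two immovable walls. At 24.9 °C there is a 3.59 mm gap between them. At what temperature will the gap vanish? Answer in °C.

α₁L₁ = 8.3008×10⁻⁶ m/K, α₂L₂ = 6.7022×10⁻⁵ m/K → total 7.53228×10⁻⁵ m/K
ΔT = g/(α₁L₁+α₂L₂) = 3.59×10⁻³ / 7.53228×10⁻⁵ = 47.662 K
T = 24.9 + 47.662 = 72.562 °C

T = 72.6 °C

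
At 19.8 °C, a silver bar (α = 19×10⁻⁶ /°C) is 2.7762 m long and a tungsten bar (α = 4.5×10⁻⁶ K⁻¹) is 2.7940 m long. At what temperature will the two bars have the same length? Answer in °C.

L₁(1 + α₁ΔT) = L₂(1 + α₂ΔT) ⇒ ΔT = (L₂ − L₁)/(α₁L₁ − α₂L₂)
L₂ − L₁ = 2.7940 − 2.7762 = 1.78×10⁻² m
α₁L₁ − α₂L₂ = 19×10⁻⁶×2.7762 − 4.5×10⁻⁶×2.7940 = 4.01748×10⁻⁵ m/K
ΔT = 1.78×10⁻² / 4.01748×10⁻⁵ = 443.064 K
T = 19.8 + 443.064 = 462.864 °C

T = 462.9 °C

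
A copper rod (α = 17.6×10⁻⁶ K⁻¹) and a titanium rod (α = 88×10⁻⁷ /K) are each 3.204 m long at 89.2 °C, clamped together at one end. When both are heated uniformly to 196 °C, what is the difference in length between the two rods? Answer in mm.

ΔT = 106.8 K
copper: ΔL = 17.6×10⁻⁶ × 3.204 m × 106.8 = 6.0225×10⁻³ m = 6.0225 mm
titanium: ΔL = 88×10⁻⁷ × 3.204 m × 106.8 = 3.0112×10⁻³ m = 3.0112 mm
difference = 6.0225 − 3.0112 = 3.0113 mm

3.01 mm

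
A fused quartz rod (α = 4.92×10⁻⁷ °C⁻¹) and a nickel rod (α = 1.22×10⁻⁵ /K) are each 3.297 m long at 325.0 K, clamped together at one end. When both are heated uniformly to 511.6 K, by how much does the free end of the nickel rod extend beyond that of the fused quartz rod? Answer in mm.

7.20 mm

ΔT = 186.6 K
fused quartz: ΔL = 4.92×10⁻⁷ × 3.297 m × 186.6 = 3.0269×10⁻⁴ m = 0.30269 mm
nickel: ΔL = 1.22×10⁻⁵ × 3.297 m × 186.6 = 7.5057×10⁻³ m = 7.5057 mm
difference = 7.5057 − 0.30269 = 7.20301 mm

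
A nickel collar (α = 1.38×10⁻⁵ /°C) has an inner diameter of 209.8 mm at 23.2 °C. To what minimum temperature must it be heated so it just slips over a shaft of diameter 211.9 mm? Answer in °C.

T = 749 °C

Required Δd = 211.9 − 209.8 = 2.1 mm
Δd = αd₀ΔT ⇒ ΔT = Δd/(αd₀) = 2.1 / (1.38×10⁻⁵ × 209.8) = 725.33 K
T_min = 23.2 + 725.33 = 748.53 °C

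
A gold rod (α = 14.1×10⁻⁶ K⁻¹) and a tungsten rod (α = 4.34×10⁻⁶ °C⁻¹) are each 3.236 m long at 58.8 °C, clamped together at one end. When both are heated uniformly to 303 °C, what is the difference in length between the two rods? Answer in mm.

ΔT = 244.2 K
gold: ΔL = 14.1×10⁻⁶ × 3.236 m × 244.2 = 1.1142×10⁻² m = 11.142 mm
tungsten: ΔL = 4.34×10⁻⁶ × 3.236 m × 244.2 = 3.4296×10⁻³ m = 3.4296 mm
difference = 11.142 − 3.4296 = 7.7124 mm

7.71 mm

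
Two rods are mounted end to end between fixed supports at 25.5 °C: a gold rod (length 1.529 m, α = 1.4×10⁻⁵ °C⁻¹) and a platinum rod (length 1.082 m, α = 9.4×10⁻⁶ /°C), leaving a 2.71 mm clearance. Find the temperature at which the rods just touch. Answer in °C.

α₁L₁ = 2.1406×10⁻⁵ m/K, α₂L₂ = 1.01708×10⁻⁵ m/K → total 3.15768×10⁻⁵ m/K
ΔT = g/(α₁L₁+α₂L₂) = 2.71×10⁻³ / 3.15768×10⁻⁵ = 85.82 K
T = 25.5 + 85.82 = 111.32 °C

T = 111 °C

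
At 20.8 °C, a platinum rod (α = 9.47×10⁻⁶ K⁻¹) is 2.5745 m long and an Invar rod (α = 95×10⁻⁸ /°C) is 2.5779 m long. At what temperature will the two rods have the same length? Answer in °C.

T = 175.8 °C

L₁(1 + α₁ΔT) = L₂(1 + α₂ΔT) ⇒ ΔT = (L₂ − L₁)/(α₁L₁ − α₂L₂)
L₂ − L₁ = 2.5779 − 2.5745 = 3.40×10⁻³ m
α₁L₁ − α₂L₂ = 9.47×10⁻⁶×2.5745 − 95×10⁻⁸×2.5779 = 2.193151×10⁻⁵ m/K
ΔT = 3.40×10⁻³ / 2.193151×10⁻⁵ = 155.028 K
T = 20.8 + 155.028 = 175.828 °C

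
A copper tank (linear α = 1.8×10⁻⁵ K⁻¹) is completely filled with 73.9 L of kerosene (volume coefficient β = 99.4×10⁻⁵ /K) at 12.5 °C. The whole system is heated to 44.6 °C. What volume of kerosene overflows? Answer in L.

2.23 L

The tank also expands: β_container ≈ 3α = 5.4×10⁻⁵ /K
Net overflow = V₀(β_liq − 3α_cont)ΔT
β − 3α = 9.94×10⁻⁴ − 5.4×10⁻⁵ = 9.40×10⁻⁴ /K; ΔT = 32.1 K
ΔV = 73.9 × 9.40×10⁻⁴ × 32.1 = 2.23 L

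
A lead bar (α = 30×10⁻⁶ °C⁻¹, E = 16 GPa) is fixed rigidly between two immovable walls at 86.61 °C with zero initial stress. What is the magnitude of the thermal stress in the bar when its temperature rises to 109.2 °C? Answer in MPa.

σ = 10.8 MPa

Fully constrained: the free strain ε = αΔT is blocked, so σ = Eε = EαΔT.
|ΔT| = 22.59 K
σ = 16.0×10⁹ × 30×10⁻⁶ × 22.59 = 1.08×10⁷ Pa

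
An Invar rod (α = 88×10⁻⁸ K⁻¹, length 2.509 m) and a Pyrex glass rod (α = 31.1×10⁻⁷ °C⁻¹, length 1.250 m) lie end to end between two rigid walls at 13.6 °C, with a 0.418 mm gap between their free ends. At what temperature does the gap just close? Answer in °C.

α₁L₁ = 2.20792×10⁻⁶ m/K, α₂L₂ = 3.8875×10⁻⁶ m/K → total 6.09542×10⁻⁶ m/K
ΔT = g/(α₁L₁+α₂L₂) = 4.18×10⁻⁴ / 6.09542×10⁻⁶ = 68.576 K
T = 13.6 + 68.576 = 82.176 °C

T = 82.2 °C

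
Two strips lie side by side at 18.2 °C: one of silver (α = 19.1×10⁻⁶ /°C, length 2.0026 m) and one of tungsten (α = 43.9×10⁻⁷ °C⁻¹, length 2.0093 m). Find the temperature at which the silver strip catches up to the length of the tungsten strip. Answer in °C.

T = 245.9 °C

Equal length when α₁L₁ΔT − α₂L₂ΔT = L₂ − L₁ = 6.70×10⁻³ m
α₁L₁ = 3.824966×10⁻⁵, α₂L₂ = 8.820827×10⁻⁶ → Δ(αL) = 2.9428833×10⁻⁵ m/K
ΔT = 6.70×10⁻³ / 2.9428833×10⁻⁵ = 227.668 K, so T = 18.2 + 227.668 = 245.868 °C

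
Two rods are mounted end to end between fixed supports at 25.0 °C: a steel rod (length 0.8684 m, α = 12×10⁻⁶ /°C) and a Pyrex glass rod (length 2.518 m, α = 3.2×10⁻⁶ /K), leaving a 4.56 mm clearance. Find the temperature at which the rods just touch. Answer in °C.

Gap closes when ΔL₁ + ΔL₂ = 4.56 mm = 4.56×10⁻³ m
(α₁L₁ + α₂L₂)ΔT = g
α₁L₁ + α₂L₂ = 12×10⁻⁶×0.8684 + 3.2×10⁻⁶×2.518 = 1.84784×10⁻⁵ m/K
ΔT = 4.56×10⁻³ / 1.84784×10⁻⁵ = 246.77 K
T = 25.0 + 246.77 = 271.77 °C

T = 272 °C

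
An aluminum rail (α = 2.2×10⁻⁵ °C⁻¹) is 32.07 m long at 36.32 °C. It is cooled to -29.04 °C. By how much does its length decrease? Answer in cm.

|ΔT| = |-29.04 − 36.32| = 65.36 K
ΔL = αL₀ΔT = (2.2×10⁻⁵)(32.07)(65.36) = 4.61×10⁻² m

ΔL = 4.61 cm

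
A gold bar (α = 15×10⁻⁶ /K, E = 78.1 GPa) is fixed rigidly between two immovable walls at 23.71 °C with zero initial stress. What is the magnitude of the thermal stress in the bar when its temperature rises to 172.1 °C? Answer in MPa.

σ = 174 MPa

Fully constrained: the free strain ε = αΔT is blocked, so σ = Eε = EαΔT.
|ΔT| = 148.39 K
σ = 78.1×10⁹ × 15×10⁻⁶ × 148.39 = 1.74×10⁸ Pa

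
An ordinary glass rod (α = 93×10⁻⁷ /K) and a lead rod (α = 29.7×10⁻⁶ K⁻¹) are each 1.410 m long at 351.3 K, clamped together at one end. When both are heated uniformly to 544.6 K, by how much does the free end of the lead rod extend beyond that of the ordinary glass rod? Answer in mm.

ΔT = 193.3 K
ordinary glass: ΔL = 93×10⁻⁷ × 1.410 m × 193.3 = 2.5347×10⁻³ m = 2.5347 mm
lead: ΔL = 29.7×10⁻⁶ × 1.410 m × 193.3 = 8.0948×10⁻³ m = 8.0948 mm
difference = 8.0948 − 2.5347 = 5.5601 mm

5.56 mm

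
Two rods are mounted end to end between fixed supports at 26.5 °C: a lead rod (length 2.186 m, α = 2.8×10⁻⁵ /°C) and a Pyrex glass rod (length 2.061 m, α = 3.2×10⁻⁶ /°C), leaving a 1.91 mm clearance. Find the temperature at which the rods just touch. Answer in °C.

α₁L₁ = 6.1208×10⁻⁵ m/K, α₂L₂ = 6.5952×10⁻⁶ m/K → total 6.78032×10⁻⁵ m/K
ΔT = g/(α₁L₁+α₂L₂) = 1.91×10⁻³ / 6.78032×10⁻⁵ = 28.170 K
T = 26.5 + 28.170 = 54.670 °C

T = 54.7 °C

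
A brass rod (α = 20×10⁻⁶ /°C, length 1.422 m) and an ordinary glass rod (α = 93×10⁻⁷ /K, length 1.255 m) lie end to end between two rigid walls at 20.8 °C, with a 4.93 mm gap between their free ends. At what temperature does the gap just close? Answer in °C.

Gap closes when ΔL₁ + ΔL₂ = 4.93 mm = 4.93×10⁻³ m
(α₁L₁ + α₂L₂)ΔT = g
α₁L₁ + α₂L₂ = 20×10⁻⁶×1.422 + 93×10⁻⁷×1.255 = 4.01115×10⁻⁵ m/K
ΔT = 4.93×10⁻³ / 4.01115×10⁻⁵ = 122.91 K
T = 20.8 + 122.91 = 143.71 °C

T = 144 °C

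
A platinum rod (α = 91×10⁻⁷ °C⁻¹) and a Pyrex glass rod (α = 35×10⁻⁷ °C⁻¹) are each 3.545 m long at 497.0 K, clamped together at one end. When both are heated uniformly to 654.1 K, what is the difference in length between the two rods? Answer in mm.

ΔT = 157.1 K
platinum: ΔL = 91×10⁻⁷ × 3.545 m × 157.1 = 5.0680×10⁻³ m = 5.0680 mm
Pyrex glass: ΔL = 35×10⁻⁷ × 3.545 m × 157.1 = 1.9492×10⁻³ m = 1.9492 mm
difference = 5.0680 − 1.9492 = 3.1188 mm

3.12 mm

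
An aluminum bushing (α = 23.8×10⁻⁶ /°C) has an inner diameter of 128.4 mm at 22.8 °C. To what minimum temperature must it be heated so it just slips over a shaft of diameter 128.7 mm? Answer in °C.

Required Δd = 128.7 − 128.4 = 0.3 mm
Δd = αd₀ΔT ⇒ ΔT = Δd/(αd₀) = 0.3 / (23.8×10⁻⁶ × 128.4) = 98.17 K
T_min = 22.8 + 98.17 = 120.97 °C

T = 121 °C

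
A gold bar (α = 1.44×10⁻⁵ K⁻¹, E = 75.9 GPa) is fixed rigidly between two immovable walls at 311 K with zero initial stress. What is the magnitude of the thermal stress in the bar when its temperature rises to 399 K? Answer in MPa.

Fully constrained: the free strain ε = αΔT is blocked, so σ = Eε = EαΔT.
|ΔT| = 88 K
σ = 75.9×10⁹ × 1.44×10⁻⁵ × 88 = 9.62×10⁷ Pa

σ = 96.2 MPa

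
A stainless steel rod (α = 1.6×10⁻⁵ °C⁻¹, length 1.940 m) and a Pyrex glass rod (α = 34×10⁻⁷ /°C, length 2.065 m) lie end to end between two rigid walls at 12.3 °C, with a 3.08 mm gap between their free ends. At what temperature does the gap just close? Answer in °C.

T = 93.2 °C

Gap closes when ΔL₁ + ΔL₂ = 3.08 mm = 3.08×10⁻³ m
(α₁L₁ + α₂L₂)ΔT = g
α₁L₁ + α₂L₂ = 1.6×10⁻⁵×1.940 + 34×10⁻⁷×2.065 = 3.8061×10⁻⁵ m/K
ΔT = 3.08×10⁻³ / 3.8061×10⁻⁵ = 80.923 K
T = 12.3 + 80.923 = 93.223 °C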